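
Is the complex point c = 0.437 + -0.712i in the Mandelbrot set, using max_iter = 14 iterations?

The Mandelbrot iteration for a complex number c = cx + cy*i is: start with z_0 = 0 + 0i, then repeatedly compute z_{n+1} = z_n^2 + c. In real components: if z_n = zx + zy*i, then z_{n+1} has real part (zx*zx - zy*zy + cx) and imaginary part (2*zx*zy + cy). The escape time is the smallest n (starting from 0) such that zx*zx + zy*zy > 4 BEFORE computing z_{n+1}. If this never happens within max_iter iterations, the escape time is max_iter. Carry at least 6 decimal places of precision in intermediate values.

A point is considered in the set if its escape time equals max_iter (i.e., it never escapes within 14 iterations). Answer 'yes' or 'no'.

z_0 = 0 + 0i, c = 0.4370 + -0.7120i
Iter 1: z = 0.4370 + -0.7120i, |z|^2 = 0.6979
Iter 2: z = 0.1210 + -1.3343i, |z|^2 = 1.7950
Iter 3: z = -1.3287 + -1.0350i, |z|^2 = 2.8365
Iter 4: z = 1.1312 + 2.0383i, |z|^2 = 5.4342
Escaped at iteration 4

Answer: no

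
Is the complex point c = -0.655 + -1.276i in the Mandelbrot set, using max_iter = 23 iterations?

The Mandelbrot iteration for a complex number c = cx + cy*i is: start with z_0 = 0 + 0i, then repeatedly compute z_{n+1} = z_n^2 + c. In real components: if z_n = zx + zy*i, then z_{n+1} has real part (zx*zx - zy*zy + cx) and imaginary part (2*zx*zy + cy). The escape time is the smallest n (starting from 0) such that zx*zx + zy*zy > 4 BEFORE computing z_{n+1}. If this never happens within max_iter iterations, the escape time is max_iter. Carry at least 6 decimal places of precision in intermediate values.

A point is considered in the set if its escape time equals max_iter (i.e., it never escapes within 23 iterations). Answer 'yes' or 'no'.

z_0 = 0 + 0i, c = -0.6550 + -1.2760i
Iter 1: z = -0.6550 + -1.2760i, |z|^2 = 2.0572
Iter 2: z = -1.8542 + 0.3956i, |z|^2 = 3.5943
Iter 3: z = 2.6264 + -2.7429i, |z|^2 = 14.4213
Escaped at iteration 3

Answer: no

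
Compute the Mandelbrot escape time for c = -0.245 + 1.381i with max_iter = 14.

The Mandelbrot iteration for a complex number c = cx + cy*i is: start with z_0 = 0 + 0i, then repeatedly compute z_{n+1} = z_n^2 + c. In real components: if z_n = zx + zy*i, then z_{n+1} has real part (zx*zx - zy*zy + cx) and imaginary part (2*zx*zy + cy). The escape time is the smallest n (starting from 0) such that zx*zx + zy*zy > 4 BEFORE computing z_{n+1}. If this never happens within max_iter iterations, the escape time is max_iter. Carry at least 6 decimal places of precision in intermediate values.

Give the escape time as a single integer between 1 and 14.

Answer: 2

Derivation:
z_0 = 0 + 0i, c = -0.2450 + 1.3810i
Iter 1: z = -0.2450 + 1.3810i, |z|^2 = 1.9672
Iter 2: z = -2.0921 + 0.7043i, |z|^2 = 4.8731
Escaped at iteration 2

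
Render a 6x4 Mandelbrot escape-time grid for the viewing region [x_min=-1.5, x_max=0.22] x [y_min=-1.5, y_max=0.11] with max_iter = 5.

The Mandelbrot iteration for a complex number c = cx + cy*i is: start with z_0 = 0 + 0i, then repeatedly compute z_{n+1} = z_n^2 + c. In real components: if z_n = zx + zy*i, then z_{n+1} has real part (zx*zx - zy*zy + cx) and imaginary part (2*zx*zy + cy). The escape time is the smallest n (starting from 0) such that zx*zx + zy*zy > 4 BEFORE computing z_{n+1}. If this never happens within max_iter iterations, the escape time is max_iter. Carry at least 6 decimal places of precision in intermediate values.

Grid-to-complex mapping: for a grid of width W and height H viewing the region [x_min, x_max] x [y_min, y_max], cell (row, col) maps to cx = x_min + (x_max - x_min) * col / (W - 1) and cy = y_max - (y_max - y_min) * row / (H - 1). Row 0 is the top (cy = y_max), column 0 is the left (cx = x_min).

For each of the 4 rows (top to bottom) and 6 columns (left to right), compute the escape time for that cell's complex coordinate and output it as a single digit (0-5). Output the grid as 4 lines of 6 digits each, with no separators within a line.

Answer: 555555
455555
333454
122222

Derivation:
(row=0, col=0): c = -1.5000 + 0.1100i → escape time 5
(row=0, col=1): c = -1.1560 + 0.1100i → escape time 5
(row=0, col=2): c = -0.8120 + 0.1100i → escape time 5
(row=0, col=3): c = -0.4680 + 0.1100i → escape time 5
(row=0, col=4): c = -0.1240 + 0.1100i → escape time 5
(row=0, col=5): c = 0.2200 + 0.1100i → escape time 5
(row=1, col=0): c = -1.5000 + -0.4267i → escape time 4
(row=1, col=1): c = -1.1560 + -0.4267i → escape time 5
(row=1, col=2): c = -0.8120 + -0.4267i → escape time 5
(row=1, col=3): c = -0.4680 + -0.4267i → escape time 5
(row=1, col=4): c = -0.1240 + -0.4267i → escape time 5
(row=1, col=5): c = 0.2200 + -0.4267i → escape time 5
(row=2, col=0): c = -1.5000 + -0.9633i → escape time 3
(row=2, col=1): c = -1.1560 + -0.9633i → escape time 3
(row=2, col=2): c = -0.8120 + -0.9633i → escape time 3
(row=2, col=3): c = -0.4680 + -0.9633i → escape time 4
(row=2, col=4): c = -0.1240 + -0.9633i → escape time 5
(row=2, col=5): c = 0.2200 + -0.9633i → escape time 4
(row=3, col=0): c = -1.5000 + -1.5000i → escape time 1
(row=3, col=1): c = -1.1560 + -1.5000i → escape time 2
(row=3, col=2): c = -0.8120 + -1.5000i → escape time 2
(row=3, col=3): c = -0.4680 + -1.5000i → escape time 2
(row=3, col=4): c = -0.1240 + -1.5000i → escape time 2
(row=3, col=5): c = 0.2200 + -1.5000i → escape time 2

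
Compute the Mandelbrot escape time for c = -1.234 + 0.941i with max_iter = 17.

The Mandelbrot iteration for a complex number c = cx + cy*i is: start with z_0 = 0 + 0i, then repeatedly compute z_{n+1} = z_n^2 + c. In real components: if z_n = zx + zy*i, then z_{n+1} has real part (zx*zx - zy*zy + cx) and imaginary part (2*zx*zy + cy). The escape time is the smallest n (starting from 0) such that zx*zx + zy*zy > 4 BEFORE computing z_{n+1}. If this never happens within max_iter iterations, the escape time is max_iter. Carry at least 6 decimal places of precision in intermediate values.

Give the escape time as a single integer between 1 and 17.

z_0 = 0 + 0i, c = -1.2340 + 0.9410i
Iter 1: z = -1.2340 + 0.9410i, |z|^2 = 2.4082
Iter 2: z = -0.5967 + -1.3814i, |z|^2 = 2.2643
Iter 3: z = -2.7862 + 2.5896i, |z|^2 = 14.4688
Escaped at iteration 3

Answer: 3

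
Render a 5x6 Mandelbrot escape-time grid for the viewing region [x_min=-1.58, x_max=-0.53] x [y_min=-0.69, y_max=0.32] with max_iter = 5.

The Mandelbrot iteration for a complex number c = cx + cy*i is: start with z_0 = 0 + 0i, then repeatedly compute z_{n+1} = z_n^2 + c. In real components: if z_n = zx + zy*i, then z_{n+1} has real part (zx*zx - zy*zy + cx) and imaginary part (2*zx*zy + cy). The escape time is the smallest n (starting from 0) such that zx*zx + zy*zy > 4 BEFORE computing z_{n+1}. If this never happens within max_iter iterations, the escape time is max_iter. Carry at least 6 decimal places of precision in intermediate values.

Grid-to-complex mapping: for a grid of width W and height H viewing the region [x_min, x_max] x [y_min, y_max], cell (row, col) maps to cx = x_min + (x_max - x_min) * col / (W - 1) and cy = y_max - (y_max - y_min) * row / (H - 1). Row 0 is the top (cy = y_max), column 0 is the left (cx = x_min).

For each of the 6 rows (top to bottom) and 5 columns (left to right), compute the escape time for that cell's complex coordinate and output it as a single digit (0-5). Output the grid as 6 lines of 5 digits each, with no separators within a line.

(row=0, col=0): c = -1.5800 + 0.3200i → escape time 4
(row=0, col=1): c = -1.3175 + 0.3200i → escape time 5
(row=0, col=2): c = -1.0550 + 0.3200i → escape time 5
(row=0, col=3): c = -0.7925 + 0.3200i → escape time 5
(row=0, col=4): c = -0.5300 + 0.3200i → escape time 5
(row=1, col=0): c = -1.5800 + 0.1180i → escape time 5
(row=1, col=1): c = -1.3175 + 0.1180i → escape time 5
(row=1, col=2): c = -1.0550 + 0.1180i → escape time 5
(row=1, col=3): c = -0.7925 + 0.1180i → escape time 5
(row=1, col=4): c = -0.5300 + 0.1180i → escape time 5
(row=2, col=0): c = -1.5800 + -0.0840i → escape time 5
(row=2, col=1): c = -1.3175 + -0.0840i → escape time 5
(row=2, col=2): c = -1.0550 + -0.0840i → escape time 5
(row=2, col=3): c = -0.7925 + -0.0840i → escape time 5
(row=2, col=4): c = -0.5300 + -0.0840i → escape time 5
(row=3, col=0): c = -1.5800 + -0.2860i → escape time 4
(row=3, col=1): c = -1.3175 + -0.2860i → escape time 5
(row=3, col=2): c = -1.0550 + -0.2860i → escape time 5
(row=3, col=3): c = -0.7925 + -0.2860i → escape time 5
(row=3, col=4): c = -0.5300 + -0.2860i → escape time 5
(row=4, col=0): c = -1.5800 + -0.4880i → escape time 3
(row=4, col=1): c = -1.3175 + -0.4880i → escape time 4
(row=4, col=2): c = -1.0550 + -0.4880i → escape time 5
(row=4, col=3): c = -0.7925 + -0.4880i → escape time 5
(row=4, col=4): c = -0.5300 + -0.4880i → escape time 5
(row=5, col=0): c = -1.5800 + -0.6900i → escape time 3
(row=5, col=1): c = -1.3175 + -0.6900i → escape time 3
(row=5, col=2): c = -1.0550 + -0.6900i → escape time 4
(row=5, col=3): c = -0.7925 + -0.6900i → escape time 4
(row=5, col=4): c = -0.5300 + -0.6900i → escape time 5

Answer: 45555
55555
55555
45555
34555
33445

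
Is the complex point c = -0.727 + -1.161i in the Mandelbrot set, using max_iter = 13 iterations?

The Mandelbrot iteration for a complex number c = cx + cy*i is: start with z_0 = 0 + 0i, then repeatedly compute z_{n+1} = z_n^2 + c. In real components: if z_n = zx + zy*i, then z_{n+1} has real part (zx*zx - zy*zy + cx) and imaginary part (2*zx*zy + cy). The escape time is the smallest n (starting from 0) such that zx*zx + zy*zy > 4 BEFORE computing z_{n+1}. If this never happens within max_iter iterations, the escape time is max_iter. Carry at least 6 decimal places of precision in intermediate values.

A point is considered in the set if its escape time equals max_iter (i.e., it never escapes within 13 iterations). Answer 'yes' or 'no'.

z_0 = 0 + 0i, c = -0.7270 + -1.1610i
Iter 1: z = -0.7270 + -1.1610i, |z|^2 = 1.8765
Iter 2: z = -1.5464 + 0.5271i, |z|^2 = 2.6692
Iter 3: z = 1.3865 + -2.7912i, |z|^2 = 9.7131
Escaped at iteration 3

Answer: no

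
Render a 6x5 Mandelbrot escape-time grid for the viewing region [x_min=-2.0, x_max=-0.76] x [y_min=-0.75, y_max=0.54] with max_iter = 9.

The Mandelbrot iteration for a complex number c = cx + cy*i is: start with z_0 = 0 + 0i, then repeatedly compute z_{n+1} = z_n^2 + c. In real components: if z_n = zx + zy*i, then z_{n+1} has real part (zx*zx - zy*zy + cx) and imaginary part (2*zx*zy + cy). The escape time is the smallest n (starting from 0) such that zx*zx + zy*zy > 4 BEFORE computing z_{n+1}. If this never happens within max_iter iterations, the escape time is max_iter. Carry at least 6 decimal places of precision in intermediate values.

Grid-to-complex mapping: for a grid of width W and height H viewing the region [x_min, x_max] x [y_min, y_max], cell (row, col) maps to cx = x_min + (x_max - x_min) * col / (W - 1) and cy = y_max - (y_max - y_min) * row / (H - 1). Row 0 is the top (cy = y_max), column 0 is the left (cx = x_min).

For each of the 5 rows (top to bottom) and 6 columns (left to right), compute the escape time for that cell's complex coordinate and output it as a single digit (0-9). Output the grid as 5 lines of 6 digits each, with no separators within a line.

(row=0, col=0): c = -2.0000 + 0.5400i → escape time 1
(row=0, col=1): c = -1.7520 + 0.5400i → escape time 3
(row=0, col=2): c = -1.5040 + 0.5400i → escape time 3
(row=0, col=3): c = -1.2560 + 0.5400i → escape time 4
(row=0, col=4): c = -1.0080 + 0.5400i → escape time 5
(row=0, col=5): c = -0.7600 + 0.5400i → escape time 6
(row=1, col=0): c = -2.0000 + 0.2175i → escape time 1
(row=1, col=1): c = -1.7520 + 0.2175i → escape time 4
(row=1, col=2): c = -1.5040 + 0.2175i → escape time 5
(row=1, col=3): c = -1.2560 + 0.2175i → escape time 9
(row=1, col=4): c = -1.0080 + 0.2175i → escape time 9
(row=1, col=5): c = -0.7600 + 0.2175i → escape time 9
(row=2, col=0): c = -2.0000 + -0.1050i → escape time 1
(row=2, col=1): c = -1.7520 + -0.1050i → escape time 4
(row=2, col=2): c = -1.5040 + -0.1050i → escape time 7
(row=2, col=3): c = -1.2560 + -0.1050i → escape time 9
(row=2, col=4): c = -1.0080 + -0.1050i → escape time 9
(row=2, col=5): c = -0.7600 + -0.1050i → escape time 9
(row=3, col=0): c = -2.0000 + -0.4275i → escape time 1
(row=3, col=1): c = -1.7520 + -0.4275i → escape time 3
(row=3, col=2): c = -1.5040 + -0.4275i → escape time 4
(row=3, col=3): c = -1.2560 + -0.4275i → escape time 8
(row=3, col=4): c = -1.0080 + -0.4275i → escape time 6
(row=3, col=5): c = -0.7600 + -0.4275i → escape time 8
(row=4, col=0): c = -2.0000 + -0.7500i → escape time 1
(row=4, col=1): c = -1.7520 + -0.7500i → escape time 2
(row=4, col=2): c = -1.5040 + -0.7500i → escape time 3
(row=4, col=3): c = -1.2560 + -0.7500i → escape time 3
(row=4, col=4): c = -1.0080 + -0.7500i → escape time 3
(row=4, col=5): c = -0.7600 + -0.7500i → escape time 4

Answer: 133456
145999
147999
134868
123334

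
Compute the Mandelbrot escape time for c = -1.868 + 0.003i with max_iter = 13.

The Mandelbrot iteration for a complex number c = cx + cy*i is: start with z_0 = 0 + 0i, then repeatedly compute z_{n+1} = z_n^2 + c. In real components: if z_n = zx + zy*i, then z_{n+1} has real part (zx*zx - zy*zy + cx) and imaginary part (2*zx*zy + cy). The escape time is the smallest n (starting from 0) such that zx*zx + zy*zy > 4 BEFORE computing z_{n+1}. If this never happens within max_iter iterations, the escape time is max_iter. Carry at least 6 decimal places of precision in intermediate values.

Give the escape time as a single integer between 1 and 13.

Answer: 11

Derivation:
z_0 = 0 + 0i, c = -1.8680 + 0.0030i
Iter 1: z = -1.8680 + 0.0030i, |z|^2 = 3.4894
Iter 2: z = 1.6214 + -0.0082i, |z|^2 = 2.6291
Iter 3: z = 0.7609 + -0.0236i, |z|^2 = 0.5796
Iter 4: z = -1.2896 + -0.0329i, |z|^2 = 1.6640
Iter 5: z = -0.2061 + 0.0880i, |z|^2 = 0.0502
Iter 6: z = -1.8333 + -0.0333i, |z|^2 = 3.3619
Iter 7: z = 1.4917 + 0.1250i, |z|^2 = 2.2408
Iter 8: z = 0.3416 + 0.3758i, |z|^2 = 0.2579
Iter 9: z = -1.8925 + 0.2597i, |z|^2 = 3.6492
Iter 10: z = 1.6463 + -0.9800i, |z|^2 = 3.6706
Iter 11: z = -0.1182 + -3.2237i, |z|^2 = 10.4064
Escaped at iteration 11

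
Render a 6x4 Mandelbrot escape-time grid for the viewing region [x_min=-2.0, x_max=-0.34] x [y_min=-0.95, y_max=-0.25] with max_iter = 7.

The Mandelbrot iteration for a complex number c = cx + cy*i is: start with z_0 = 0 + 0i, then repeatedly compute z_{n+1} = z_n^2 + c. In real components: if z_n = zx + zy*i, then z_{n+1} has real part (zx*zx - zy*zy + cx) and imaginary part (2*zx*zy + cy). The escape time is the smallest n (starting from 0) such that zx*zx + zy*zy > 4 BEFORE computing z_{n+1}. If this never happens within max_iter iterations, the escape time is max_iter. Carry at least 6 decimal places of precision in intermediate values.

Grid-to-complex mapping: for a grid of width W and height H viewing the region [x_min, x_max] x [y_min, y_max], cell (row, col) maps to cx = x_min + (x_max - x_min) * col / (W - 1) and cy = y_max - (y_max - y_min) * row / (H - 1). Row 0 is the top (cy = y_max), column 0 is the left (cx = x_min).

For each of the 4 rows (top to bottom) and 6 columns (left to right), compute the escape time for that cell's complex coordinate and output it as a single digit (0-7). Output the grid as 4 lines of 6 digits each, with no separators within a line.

Answer: 147777
134577
133457
123345

Derivation:
(row=0, col=0): c = -2.0000 + -0.2500i → escape time 1
(row=0, col=1): c = -1.6680 + -0.2500i → escape time 4
(row=0, col=2): c = -1.3360 + -0.2500i → escape time 7
(row=0, col=3): c = -1.0040 + -0.2500i → escape time 7
(row=0, col=4): c = -0.6720 + -0.2500i → escape time 7
(row=0, col=5): c = -0.3400 + -0.2500i → escape time 7
(row=1, col=0): c = -2.0000 + -0.4833i → escape time 1
(row=1, col=1): c = -1.6680 + -0.4833i → escape time 3
(row=1, col=2): c = -1.3360 + -0.4833i → escape time 4
(row=1, col=3): c = -1.0040 + -0.4833i → escape time 5
(row=1, col=4): c = -0.6720 + -0.4833i → escape time 7
(row=1, col=5): c = -0.3400 + -0.4833i → escape time 7
(row=2, col=0): c = -2.0000 + -0.7167i → escape time 1
(row=2, col=1): c = -1.6680 + -0.7167i → escape time 3
(row=2, col=2): c = -1.3360 + -0.7167i → escape time 3
(row=2, col=3): c = -1.0040 + -0.7167i → escape time 4
(row=2, col=4): c = -0.6720 + -0.7167i → escape time 5
(row=2, col=5): c = -0.3400 + -0.7167i → escape time 7
(row=3, col=0): c = -2.0000 + -0.9500i → escape time 1
(row=3, col=1): c = -1.6680 + -0.9500i → escape time 2
(row=3, col=2): c = -1.3360 + -0.9500i → escape time 3
(row=3, col=3): c = -1.0040 + -0.9500i → escape time 3
(row=3, col=4): c = -0.6720 + -0.9500i → escape time 4
(row=3, col=5): c = -0.3400 + -0.9500i → escape time 5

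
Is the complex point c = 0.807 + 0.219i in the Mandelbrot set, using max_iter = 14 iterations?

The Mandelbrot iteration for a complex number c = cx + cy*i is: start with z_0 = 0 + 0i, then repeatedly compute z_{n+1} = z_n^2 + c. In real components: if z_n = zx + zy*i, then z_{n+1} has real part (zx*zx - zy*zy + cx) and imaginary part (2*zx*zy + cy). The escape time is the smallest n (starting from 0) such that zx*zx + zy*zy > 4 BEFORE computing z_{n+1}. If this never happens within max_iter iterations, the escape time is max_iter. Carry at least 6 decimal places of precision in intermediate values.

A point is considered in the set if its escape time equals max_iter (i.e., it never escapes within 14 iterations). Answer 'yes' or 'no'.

Answer: no

Derivation:
z_0 = 0 + 0i, c = 0.8070 + 0.2190i
Iter 1: z = 0.8070 + 0.2190i, |z|^2 = 0.6992
Iter 2: z = 1.4103 + 0.5725i, |z|^2 = 2.3166
Iter 3: z = 2.4682 + 1.8337i, |z|^2 = 9.4544
Escaped at iteration 3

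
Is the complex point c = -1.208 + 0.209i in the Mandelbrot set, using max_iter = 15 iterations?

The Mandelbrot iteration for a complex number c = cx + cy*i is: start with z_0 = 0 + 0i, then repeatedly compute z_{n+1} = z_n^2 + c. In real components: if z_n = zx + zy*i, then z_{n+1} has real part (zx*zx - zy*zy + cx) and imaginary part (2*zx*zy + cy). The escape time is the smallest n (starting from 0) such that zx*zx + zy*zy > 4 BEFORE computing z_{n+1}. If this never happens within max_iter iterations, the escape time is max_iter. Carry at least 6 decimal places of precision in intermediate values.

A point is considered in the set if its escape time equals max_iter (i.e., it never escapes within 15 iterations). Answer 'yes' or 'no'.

z_0 = 0 + 0i, c = -1.2080 + 0.2090i
Iter 1: z = -1.2080 + 0.2090i, |z|^2 = 1.5029
Iter 2: z = 0.2076 + -0.2959i, |z|^2 = 0.1307
Iter 3: z = -1.2525 + 0.0861i, |z|^2 = 1.5762
Iter 4: z = 0.3533 + -0.0068i, |z|^2 = 0.1249
Iter 5: z = -1.0832 + 0.2042i, |z|^2 = 1.2151
Iter 6: z = -0.0764 + -0.2334i, |z|^2 = 0.0603
Iter 7: z = -1.2567 + 0.2446i, |z|^2 = 1.6390
Iter 8: z = 0.3113 + -0.4059i, |z|^2 = 0.2617
Iter 9: z = -1.2758 + -0.0437i, |z|^2 = 1.6296
Iter 10: z = 0.4178 + 0.3206i, |z|^2 = 0.2773
Iter 11: z = -1.1362 + 0.4769i, |z|^2 = 1.5184
Iter 12: z = -0.1443 + -0.8746i, |z|^2 = 0.7858
Iter 13: z = -1.9522 + 0.4615i, |z|^2 = 4.0239
Escaped at iteration 13

Answer: no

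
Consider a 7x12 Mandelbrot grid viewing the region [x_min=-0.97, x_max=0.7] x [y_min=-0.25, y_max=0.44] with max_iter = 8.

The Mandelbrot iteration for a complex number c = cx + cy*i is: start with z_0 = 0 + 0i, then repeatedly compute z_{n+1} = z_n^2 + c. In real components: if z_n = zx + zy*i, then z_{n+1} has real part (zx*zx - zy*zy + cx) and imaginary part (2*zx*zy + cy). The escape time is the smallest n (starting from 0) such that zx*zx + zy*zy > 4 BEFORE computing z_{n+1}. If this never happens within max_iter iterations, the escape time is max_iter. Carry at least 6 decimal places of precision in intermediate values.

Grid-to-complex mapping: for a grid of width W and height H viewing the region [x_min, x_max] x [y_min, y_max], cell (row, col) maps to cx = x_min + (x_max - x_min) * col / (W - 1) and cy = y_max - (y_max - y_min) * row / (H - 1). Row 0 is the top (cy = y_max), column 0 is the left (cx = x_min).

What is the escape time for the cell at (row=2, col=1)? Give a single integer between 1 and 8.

Answer: 8

Derivation:
z_0 = 0 + 0i, c = -0.6917 + 0.3145i
Iter 1: z = -0.6917 + 0.3145i, |z|^2 = 0.5773
Iter 2: z = -0.3122 + -0.1206i, |z|^2 = 0.1120
Iter 3: z = -0.6087 + 0.3898i, |z|^2 = 0.5225
Iter 4: z = -0.4731 + -0.1601i, |z|^2 = 0.2494
Iter 5: z = -0.4935 + 0.4660i, |z|^2 = 0.4607
Iter 6: z = -0.6653 + -0.1454i, |z|^2 = 0.4637
Iter 7: z = -0.2702 + 0.5080i, |z|^2 = 0.3310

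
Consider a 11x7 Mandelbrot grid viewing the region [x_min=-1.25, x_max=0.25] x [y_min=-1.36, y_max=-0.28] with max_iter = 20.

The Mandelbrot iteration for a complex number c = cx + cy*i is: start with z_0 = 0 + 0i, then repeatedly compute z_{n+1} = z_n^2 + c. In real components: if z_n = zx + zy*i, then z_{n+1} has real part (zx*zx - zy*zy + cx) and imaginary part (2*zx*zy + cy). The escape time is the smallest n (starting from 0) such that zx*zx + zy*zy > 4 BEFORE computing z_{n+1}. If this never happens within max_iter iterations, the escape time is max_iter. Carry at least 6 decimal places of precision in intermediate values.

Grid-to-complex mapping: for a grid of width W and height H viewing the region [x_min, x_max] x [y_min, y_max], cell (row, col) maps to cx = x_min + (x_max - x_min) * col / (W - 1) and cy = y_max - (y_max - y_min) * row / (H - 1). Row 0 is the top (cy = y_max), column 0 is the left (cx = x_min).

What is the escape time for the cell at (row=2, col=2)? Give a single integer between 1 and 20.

z_0 = 0 + 0i, c = -0.9500 + -0.6400i
Iter 1: z = -0.9500 + -0.6400i, |z|^2 = 1.3121
Iter 2: z = -0.4571 + 0.5760i, |z|^2 = 0.5407
Iter 3: z = -1.0728 + -1.1666i, |z|^2 = 2.5119
Iter 4: z = -1.1599 + 1.8631i, |z|^2 = 4.8166
Escaped at iteration 4

Answer: 4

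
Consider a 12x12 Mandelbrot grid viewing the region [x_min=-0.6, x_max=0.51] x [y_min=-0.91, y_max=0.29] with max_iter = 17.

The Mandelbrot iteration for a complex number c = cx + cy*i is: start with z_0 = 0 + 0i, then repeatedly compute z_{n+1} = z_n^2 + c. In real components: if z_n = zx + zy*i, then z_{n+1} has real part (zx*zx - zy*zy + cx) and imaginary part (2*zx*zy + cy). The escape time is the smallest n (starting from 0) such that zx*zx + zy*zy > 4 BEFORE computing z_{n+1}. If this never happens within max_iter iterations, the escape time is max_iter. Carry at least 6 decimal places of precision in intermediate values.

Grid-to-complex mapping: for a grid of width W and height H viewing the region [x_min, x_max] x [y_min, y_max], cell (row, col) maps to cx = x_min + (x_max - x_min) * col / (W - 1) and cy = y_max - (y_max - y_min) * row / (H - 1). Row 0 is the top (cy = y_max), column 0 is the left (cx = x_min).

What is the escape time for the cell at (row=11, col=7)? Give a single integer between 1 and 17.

Answer: 5

Derivation:
z_0 = 0 + 0i, c = 0.1064 + -0.9100i
Iter 1: z = 0.1064 + -0.9100i, |z|^2 = 0.8394
Iter 2: z = -0.7104 + -1.1036i, |z|^2 = 1.7226
Iter 3: z = -0.6068 + 0.6580i, |z|^2 = 0.8012
Iter 4: z = 0.0416 + -1.7086i, |z|^2 = 2.9211
Iter 5: z = -2.8113 + -1.0522i, |z|^2 = 9.0103
Escaped at iteration 5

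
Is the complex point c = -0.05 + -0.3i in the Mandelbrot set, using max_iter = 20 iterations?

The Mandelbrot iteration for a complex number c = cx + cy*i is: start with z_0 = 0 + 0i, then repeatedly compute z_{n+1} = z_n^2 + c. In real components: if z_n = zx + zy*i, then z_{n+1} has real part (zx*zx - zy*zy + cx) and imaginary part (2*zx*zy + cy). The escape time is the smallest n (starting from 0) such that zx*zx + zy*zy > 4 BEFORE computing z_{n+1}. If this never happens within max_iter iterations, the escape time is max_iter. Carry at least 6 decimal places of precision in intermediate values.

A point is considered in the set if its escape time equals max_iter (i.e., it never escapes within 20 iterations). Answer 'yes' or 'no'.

Answer: yes

Derivation:
z_0 = 0 + 0i, c = -0.0500 + -0.3000i
Iter 1: z = -0.0500 + -0.3000i, |z|^2 = 0.0925
Iter 2: z = -0.1375 + -0.2700i, |z|^2 = 0.0918
Iter 3: z = -0.1040 + -0.2257i, |z|^2 = 0.0618
Iter 4: z = -0.0901 + -0.2530i, |z|^2 = 0.0722
Iter 5: z = -0.1059 + -0.2544i, |z|^2 = 0.0759
Iter 6: z = -0.1035 + -0.2461i, |z|^2 = 0.0713
Iter 7: z = -0.0999 + -0.2491i, |z|^2 = 0.0720
Iter 8: z = -0.1021 + -0.2503i, |z|^2 = 0.0730
Iter 9: z = -0.1022 + -0.2489i, |z|^2 = 0.0724
Iter 10: z = -0.1015 + -0.2491i, |z|^2 = 0.0724
Iter 11: z = -0.1018 + -0.2494i, |z|^2 = 0.0726
Iter 12: z = -0.1019 + -0.2492i, |z|^2 = 0.0725
Iter 13: z = -0.1017 + -0.2492i, |z|^2 = 0.0725
Iter 14: z = -0.1018 + -0.2493i, |z|^2 = 0.0725
Iter 15: z = -0.1018 + -0.2493i, |z|^2 = 0.0725
Iter 16: z = -0.1018 + -0.2493i, |z|^2 = 0.0725
Iter 17: z = -0.1018 + -0.2493i, |z|^2 = 0.0725
Iter 18: z = -0.1018 + -0.2493i, |z|^2 = 0.0725
Iter 19: z = -0.1018 + -0.2493i, |z|^2 = 0.0725
Did not escape in 20 iterations → in set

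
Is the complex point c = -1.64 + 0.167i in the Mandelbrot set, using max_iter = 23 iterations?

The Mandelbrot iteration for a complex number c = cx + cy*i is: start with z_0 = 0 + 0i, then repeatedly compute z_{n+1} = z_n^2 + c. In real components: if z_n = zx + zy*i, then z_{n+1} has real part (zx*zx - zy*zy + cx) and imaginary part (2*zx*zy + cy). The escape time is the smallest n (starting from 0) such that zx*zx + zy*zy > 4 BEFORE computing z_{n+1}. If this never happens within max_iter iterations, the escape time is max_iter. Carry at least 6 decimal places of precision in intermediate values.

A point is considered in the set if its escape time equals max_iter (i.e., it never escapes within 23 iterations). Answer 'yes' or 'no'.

Answer: no

Derivation:
z_0 = 0 + 0i, c = -1.6400 + 0.1670i
Iter 1: z = -1.6400 + 0.1670i, |z|^2 = 2.7175
Iter 2: z = 1.0217 + -0.3808i, |z|^2 = 1.1889
Iter 3: z = -0.7411 + -0.6111i, |z|^2 = 0.9226
Iter 4: z = -1.4642 + 1.0727i, |z|^2 = 3.2945
Iter 5: z = -0.6468 + -2.9742i, |z|^2 = 9.2643
Escaped at iteration 5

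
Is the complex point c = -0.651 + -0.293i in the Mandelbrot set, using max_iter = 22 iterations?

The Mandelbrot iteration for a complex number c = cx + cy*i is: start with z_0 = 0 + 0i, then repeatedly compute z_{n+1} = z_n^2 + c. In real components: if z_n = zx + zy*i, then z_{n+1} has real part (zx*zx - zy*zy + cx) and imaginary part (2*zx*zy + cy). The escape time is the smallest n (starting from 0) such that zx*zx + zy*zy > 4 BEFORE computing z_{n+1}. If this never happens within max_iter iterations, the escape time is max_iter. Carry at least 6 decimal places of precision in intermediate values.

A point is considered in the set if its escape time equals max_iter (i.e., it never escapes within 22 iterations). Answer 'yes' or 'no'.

Answer: yes

Derivation:
z_0 = 0 + 0i, c = -0.6510 + -0.2930i
Iter 1: z = -0.6510 + -0.2930i, |z|^2 = 0.5097
Iter 2: z = -0.3130 + 0.0885i, |z|^2 = 0.1058
Iter 3: z = -0.5608 + -0.3484i, |z|^2 = 0.4359
Iter 4: z = -0.4579 + 0.0978i, |z|^2 = 0.2192
Iter 5: z = -0.4509 + -0.3825i, |z|^2 = 0.3497
Iter 6: z = -0.5940 + 0.0520i, |z|^2 = 0.3555
Iter 7: z = -0.3009 + -0.3548i, |z|^2 = 0.2164
Iter 8: z = -0.6863 + -0.0795i, |z|^2 = 0.4774
Iter 9: z = -0.1862 + -0.1839i, |z|^2 = 0.0685
Iter 10: z = -0.6501 + -0.2245i, |z|^2 = 0.4731
Iter 11: z = -0.2788 + -0.0011i, |z|^2 = 0.0777
Iter 12: z = -0.5733 + -0.2924i, |z|^2 = 0.4142
Iter 13: z = -0.4078 + 0.0423i, |z|^2 = 0.1681
Iter 14: z = -0.4865 + -0.3275i, |z|^2 = 0.3439
Iter 15: z = -0.5216 + 0.0256i, |z|^2 = 0.2727
Iter 16: z = -0.3796 + -0.3197i, |z|^2 = 0.2463
Iter 17: z = -0.6091 + -0.0503i, |z|^2 = 0.3736
Iter 18: z = -0.2825 + -0.2317i, |z|^2 = 0.1335
Iter 19: z = -0.6249 + -0.1621i, |z|^2 = 0.4168
Iter 20: z = -0.2868 + -0.0905i, |z|^2 = 0.0904
Iter 21: z = -0.5769 + -0.2411i, |z|^2 = 0.3910
Did not escape in 22 iterations → in set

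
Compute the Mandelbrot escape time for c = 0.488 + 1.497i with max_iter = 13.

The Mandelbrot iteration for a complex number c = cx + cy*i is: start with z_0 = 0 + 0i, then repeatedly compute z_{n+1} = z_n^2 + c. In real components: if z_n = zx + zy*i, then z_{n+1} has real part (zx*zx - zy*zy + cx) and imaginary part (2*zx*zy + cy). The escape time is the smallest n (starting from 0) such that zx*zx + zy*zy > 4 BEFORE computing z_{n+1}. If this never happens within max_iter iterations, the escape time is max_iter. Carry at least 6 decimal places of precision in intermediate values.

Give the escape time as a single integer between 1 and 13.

z_0 = 0 + 0i, c = 0.4880 + 1.4970i
Iter 1: z = 0.4880 + 1.4970i, |z|^2 = 2.4792
Iter 2: z = -1.5149 + 2.9581i, |z|^2 = 11.0450
Escaped at iteration 2

Answer: 2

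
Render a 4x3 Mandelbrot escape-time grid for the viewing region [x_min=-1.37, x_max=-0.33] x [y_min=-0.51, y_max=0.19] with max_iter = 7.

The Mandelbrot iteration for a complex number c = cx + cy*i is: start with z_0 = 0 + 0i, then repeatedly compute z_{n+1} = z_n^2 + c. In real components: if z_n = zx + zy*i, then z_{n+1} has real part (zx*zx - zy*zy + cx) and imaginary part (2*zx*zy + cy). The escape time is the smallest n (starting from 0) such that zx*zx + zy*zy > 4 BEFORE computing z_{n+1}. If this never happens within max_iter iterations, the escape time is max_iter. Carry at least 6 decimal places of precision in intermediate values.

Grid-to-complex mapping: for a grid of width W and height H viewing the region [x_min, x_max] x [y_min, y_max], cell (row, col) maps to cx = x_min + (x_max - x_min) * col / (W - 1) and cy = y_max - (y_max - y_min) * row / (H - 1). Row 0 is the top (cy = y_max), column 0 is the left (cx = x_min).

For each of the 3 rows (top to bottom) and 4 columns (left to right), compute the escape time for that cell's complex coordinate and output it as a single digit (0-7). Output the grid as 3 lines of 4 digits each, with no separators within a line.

(row=0, col=0): c = -1.3700 + 0.1900i → escape time 7
(row=0, col=1): c = -1.0233 + 0.1900i → escape time 7
(row=0, col=2): c = -0.6767 + 0.1900i → escape time 7
(row=0, col=3): c = -0.3300 + 0.1900i → escape time 7
(row=1, col=0): c = -1.3700 + -0.1600i → escape time 7
(row=1, col=1): c = -1.0233 + -0.1600i → escape time 7
(row=1, col=2): c = -0.6767 + -0.1600i → escape time 7
(row=1, col=3): c = -0.3300 + -0.1600i → escape time 7
(row=2, col=0): c = -1.3700 + -0.5100i → escape time 3
(row=2, col=1): c = -1.0233 + -0.5100i → escape time 5
(row=2, col=2): c = -0.6767 + -0.5100i → escape time 7
(row=2, col=3): c = -0.3300 + -0.5100i → escape time 7

Answer: 7777
7777
3577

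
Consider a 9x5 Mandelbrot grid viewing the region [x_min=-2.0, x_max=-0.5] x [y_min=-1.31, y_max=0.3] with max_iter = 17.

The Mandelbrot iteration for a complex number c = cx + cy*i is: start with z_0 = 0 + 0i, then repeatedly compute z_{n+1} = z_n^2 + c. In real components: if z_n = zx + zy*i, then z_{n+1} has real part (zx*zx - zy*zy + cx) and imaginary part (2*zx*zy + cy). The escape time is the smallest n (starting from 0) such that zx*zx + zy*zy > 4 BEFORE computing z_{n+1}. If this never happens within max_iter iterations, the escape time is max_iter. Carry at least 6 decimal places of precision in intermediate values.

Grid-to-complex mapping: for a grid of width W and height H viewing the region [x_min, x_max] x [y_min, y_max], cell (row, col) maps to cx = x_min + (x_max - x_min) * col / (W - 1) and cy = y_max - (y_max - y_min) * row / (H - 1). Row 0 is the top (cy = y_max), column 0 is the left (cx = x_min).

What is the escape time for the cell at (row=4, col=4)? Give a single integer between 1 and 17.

z_0 = 0 + 0i, c = -1.2500 + -1.3100i
Iter 1: z = -1.2500 + -1.3100i, |z|^2 = 3.2786
Iter 2: z = -1.4036 + 1.9650i, |z|^2 = 5.8313
Escaped at iteration 2

Answer: 2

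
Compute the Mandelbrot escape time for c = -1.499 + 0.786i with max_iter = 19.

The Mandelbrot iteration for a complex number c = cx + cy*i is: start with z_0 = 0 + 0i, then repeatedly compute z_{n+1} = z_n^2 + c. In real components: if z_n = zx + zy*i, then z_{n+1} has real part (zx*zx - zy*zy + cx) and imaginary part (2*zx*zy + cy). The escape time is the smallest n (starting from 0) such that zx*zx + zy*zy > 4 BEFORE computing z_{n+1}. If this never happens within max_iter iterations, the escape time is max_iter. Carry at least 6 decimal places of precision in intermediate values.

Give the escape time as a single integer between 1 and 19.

z_0 = 0 + 0i, c = -1.4990 + 0.7860i
Iter 1: z = -1.4990 + 0.7860i, |z|^2 = 2.8648
Iter 2: z = 0.1302 + -1.5704i, |z|^2 = 2.4832
Iter 3: z = -3.9483 + 0.3770i, |z|^2 = 15.7312
Escaped at iteration 3

Answer: 3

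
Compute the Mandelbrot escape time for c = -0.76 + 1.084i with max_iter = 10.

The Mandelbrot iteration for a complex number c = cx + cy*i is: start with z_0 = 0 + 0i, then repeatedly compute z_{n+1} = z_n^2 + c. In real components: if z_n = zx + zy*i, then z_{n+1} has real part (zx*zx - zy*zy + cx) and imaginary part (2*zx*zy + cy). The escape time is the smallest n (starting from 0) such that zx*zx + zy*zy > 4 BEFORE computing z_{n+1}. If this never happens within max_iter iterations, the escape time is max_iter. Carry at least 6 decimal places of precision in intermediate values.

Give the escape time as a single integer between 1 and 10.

z_0 = 0 + 0i, c = -0.7600 + 1.0840i
Iter 1: z = -0.7600 + 1.0840i, |z|^2 = 1.7527
Iter 2: z = -1.3575 + -0.5637i, |z|^2 = 2.1604
Iter 3: z = 0.7650 + 2.6143i, |z|^2 = 7.4199
Escaped at iteration 3

Answer: 3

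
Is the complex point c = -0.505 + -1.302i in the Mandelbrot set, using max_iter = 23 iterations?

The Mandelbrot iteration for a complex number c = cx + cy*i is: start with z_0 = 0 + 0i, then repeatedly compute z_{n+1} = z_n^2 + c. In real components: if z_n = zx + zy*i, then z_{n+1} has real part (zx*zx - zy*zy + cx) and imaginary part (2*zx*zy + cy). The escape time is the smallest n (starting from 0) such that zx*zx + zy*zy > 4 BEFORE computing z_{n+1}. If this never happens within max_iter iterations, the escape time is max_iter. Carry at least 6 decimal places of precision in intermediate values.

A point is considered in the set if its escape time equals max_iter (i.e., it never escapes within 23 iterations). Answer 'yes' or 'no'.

Answer: no

Derivation:
z_0 = 0 + 0i, c = -0.5050 + -1.3020i
Iter 1: z = -0.5050 + -1.3020i, |z|^2 = 1.9502
Iter 2: z = -1.9452 + 0.0130i, |z|^2 = 3.7839
Iter 3: z = 3.2786 + -1.3527i, |z|^2 = 12.5786
Escaped at iteration 3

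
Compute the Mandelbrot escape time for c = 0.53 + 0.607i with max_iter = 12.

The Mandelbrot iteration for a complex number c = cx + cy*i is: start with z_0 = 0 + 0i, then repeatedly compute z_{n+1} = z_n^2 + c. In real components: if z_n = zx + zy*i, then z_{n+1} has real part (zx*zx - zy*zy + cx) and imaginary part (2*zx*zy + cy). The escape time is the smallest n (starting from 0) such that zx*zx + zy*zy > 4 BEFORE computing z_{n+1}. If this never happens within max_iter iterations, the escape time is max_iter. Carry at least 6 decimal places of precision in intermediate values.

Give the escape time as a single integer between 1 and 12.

Answer: 4

Derivation:
z_0 = 0 + 0i, c = 0.5300 + 0.6070i
Iter 1: z = 0.5300 + 0.6070i, |z|^2 = 0.6493
Iter 2: z = 0.4425 + 1.2504i, |z|^2 = 1.7593
Iter 3: z = -0.8378 + 1.7135i, |z|^2 = 3.6380
Iter 4: z = -1.7042 + -2.2641i, |z|^2 = 8.0304
Escaped at iteration 4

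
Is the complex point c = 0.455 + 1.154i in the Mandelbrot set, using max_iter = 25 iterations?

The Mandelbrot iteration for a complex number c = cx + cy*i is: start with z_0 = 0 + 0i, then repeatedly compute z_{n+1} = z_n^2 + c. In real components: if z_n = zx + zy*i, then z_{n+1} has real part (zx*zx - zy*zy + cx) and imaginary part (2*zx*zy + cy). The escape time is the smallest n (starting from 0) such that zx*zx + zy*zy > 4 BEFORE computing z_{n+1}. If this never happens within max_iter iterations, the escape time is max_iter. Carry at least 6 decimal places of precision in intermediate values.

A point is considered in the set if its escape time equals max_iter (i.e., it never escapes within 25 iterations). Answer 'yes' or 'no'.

z_0 = 0 + 0i, c = 0.4550 + 1.1540i
Iter 1: z = 0.4550 + 1.1540i, |z|^2 = 1.5387
Iter 2: z = -0.6697 + 2.2041i, |z|^2 = 5.3067
Escaped at iteration 2

Answer: no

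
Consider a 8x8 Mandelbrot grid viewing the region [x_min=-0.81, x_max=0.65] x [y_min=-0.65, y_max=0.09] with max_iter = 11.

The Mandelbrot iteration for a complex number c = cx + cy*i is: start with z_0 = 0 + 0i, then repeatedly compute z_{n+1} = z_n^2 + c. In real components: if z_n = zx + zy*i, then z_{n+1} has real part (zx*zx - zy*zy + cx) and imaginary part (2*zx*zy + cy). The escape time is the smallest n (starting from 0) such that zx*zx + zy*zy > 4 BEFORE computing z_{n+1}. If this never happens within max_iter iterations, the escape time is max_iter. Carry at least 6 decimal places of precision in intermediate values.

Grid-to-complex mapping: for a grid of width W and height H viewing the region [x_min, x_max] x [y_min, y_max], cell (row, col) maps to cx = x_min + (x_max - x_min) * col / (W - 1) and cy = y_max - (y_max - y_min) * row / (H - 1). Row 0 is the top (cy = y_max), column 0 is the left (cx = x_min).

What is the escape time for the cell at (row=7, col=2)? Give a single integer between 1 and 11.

Answer: 11

Derivation:
z_0 = 0 + 0i, c = -0.3929 + -0.6500i
Iter 1: z = -0.3929 + -0.6500i, |z|^2 = 0.5768
Iter 2: z = -0.6610 + -0.1393i, |z|^2 = 0.4563
Iter 3: z = 0.0247 + -0.4659i, |z|^2 = 0.2176
Iter 4: z = -0.6093 + -0.6730i, |z|^2 = 0.8241
Iter 5: z = -0.4746 + 0.1701i, |z|^2 = 0.2542
Iter 6: z = -0.1966 + -0.8114i, |z|^2 = 0.6971
Iter 7: z = -1.0127 + -0.3310i, |z|^2 = 1.1350
Iter 8: z = 0.5230 + 0.0204i, |z|^2 = 0.2740
Iter 9: z = -0.1197 + -0.6287i, |z|^2 = 0.4096
Iter 10: z = -0.7738 + -0.4995i, |z|^2 = 0.8482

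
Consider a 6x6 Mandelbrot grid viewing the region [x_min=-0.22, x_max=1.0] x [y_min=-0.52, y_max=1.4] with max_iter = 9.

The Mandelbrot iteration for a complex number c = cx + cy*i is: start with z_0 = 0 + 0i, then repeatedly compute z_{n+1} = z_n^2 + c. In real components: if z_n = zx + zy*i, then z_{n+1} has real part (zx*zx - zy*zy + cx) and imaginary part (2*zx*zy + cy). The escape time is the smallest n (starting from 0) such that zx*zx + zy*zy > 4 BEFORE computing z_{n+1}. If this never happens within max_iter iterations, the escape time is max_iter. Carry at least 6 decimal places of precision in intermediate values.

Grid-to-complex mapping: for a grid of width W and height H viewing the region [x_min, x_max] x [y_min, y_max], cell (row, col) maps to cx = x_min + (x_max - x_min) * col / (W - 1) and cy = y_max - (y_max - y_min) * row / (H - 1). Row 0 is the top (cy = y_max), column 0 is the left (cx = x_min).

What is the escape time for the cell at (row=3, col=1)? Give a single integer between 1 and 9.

z_0 = 0 + 0i, c = 0.0240 + 0.2480i
Iter 1: z = 0.0240 + 0.2480i, |z|^2 = 0.0621
Iter 2: z = -0.0369 + 0.2599i, |z|^2 = 0.0689
Iter 3: z = -0.0422 + 0.2288i, |z|^2 = 0.0541
Iter 4: z = -0.0266 + 0.2287i, |z|^2 = 0.0530
Iter 5: z = -0.0276 + 0.2358i, |z|^2 = 0.0564
Iter 6: z = -0.0309 + 0.2350i, |z|^2 = 0.0562
Iter 7: z = -0.0303 + 0.2335i, |z|^2 = 0.0554
Iter 8: z = -0.0296 + 0.2339i, |z|^2 = 0.0556

Answer: 9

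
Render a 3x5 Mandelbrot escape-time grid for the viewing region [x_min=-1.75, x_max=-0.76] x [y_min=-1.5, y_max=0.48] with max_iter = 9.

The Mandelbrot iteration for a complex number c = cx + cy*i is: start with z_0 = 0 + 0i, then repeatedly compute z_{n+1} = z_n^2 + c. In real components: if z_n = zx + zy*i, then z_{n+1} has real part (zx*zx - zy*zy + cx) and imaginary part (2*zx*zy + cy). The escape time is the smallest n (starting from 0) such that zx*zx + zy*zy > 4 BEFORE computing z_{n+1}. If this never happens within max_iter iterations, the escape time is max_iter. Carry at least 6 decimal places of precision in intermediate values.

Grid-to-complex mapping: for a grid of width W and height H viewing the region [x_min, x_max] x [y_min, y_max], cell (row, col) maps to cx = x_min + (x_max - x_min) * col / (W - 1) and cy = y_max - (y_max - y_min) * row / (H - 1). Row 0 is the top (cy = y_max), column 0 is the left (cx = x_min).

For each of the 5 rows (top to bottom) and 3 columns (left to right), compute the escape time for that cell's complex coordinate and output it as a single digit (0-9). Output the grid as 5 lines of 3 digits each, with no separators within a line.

(row=0, col=0): c = -1.7500 + 0.4800i → escape time 3
(row=0, col=1): c = -1.2550 + 0.4800i → escape time 5
(row=0, col=2): c = -0.7600 + 0.4800i → escape time 6
(row=1, col=0): c = -1.7500 + -0.0150i → escape time 9
(row=1, col=1): c = -1.2550 + -0.0150i → escape time 9
(row=1, col=2): c = -0.7600 + -0.0150i → escape time 9
(row=2, col=0): c = -1.7500 + -0.5100i → escape time 3
(row=2, col=1): c = -1.2550 + -0.5100i → escape time 4
(row=2, col=2): c = -0.7600 + -0.5100i → escape time 6
(row=3, col=0): c = -1.7500 + -1.0050i → escape time 1
(row=3, col=1): c = -1.2550 + -1.0050i → escape time 3
(row=3, col=2): c = -0.7600 + -1.0050i → escape time 3
(row=4, col=0): c = -1.7500 + -1.5000i → escape time 1
(row=4, col=1): c = -1.2550 + -1.5000i → escape time 2
(row=4, col=2): c = -0.7600 + -1.5000i → escape time 2

Answer: 356
999
346
133
122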